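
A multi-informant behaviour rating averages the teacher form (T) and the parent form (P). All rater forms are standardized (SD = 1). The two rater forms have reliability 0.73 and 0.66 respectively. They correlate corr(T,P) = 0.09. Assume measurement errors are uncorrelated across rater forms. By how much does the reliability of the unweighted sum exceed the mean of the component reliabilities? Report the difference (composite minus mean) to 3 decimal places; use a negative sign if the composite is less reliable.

0.025

Var(sum) = 2 + 0.18 = 2.18; true-score variance = 1.39 + 0.18 = 1.57; composite reliability = 0.7202.
Mean component reliability = 0.6950.
Difference = 0.7202 − 0.6950 = 0.025.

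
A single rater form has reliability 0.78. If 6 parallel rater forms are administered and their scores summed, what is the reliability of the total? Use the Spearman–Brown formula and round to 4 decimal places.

ρ_k = kρ / (1 + (k−1)ρ) = 6·0.78 / (1 + 5·0.78) = 4.680 / 4.900 = 0.9551.

0.9551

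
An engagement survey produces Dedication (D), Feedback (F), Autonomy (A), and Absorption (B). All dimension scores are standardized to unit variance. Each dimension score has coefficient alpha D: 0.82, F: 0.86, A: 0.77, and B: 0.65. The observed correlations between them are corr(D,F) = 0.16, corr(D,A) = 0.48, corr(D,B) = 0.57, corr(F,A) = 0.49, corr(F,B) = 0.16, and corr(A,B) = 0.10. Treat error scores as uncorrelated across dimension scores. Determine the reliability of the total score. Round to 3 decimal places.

0.886

Var(D+F+A+B) = 4 + 2·[0.16 + 0.48 + 0.57 + 0.49 + 0.16 + 0.10] = 4 + 3.92 = 7.92.
Under uncorrelated errors the observed covariances equal the true-score covariances, so only the own-variance terms attenuate.
True-score variance = [0.82 + 0.86 + 0.77 + 0.65] + 3.92 = 3.1 + 3.92 = 7.02.
Reliability = 7.02 / 7.92 = 0.886.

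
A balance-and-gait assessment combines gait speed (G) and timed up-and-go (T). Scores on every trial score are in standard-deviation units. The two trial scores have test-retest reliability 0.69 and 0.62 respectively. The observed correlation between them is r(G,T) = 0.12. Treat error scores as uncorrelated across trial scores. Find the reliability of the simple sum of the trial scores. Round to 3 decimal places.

Var(G+T) = 2 + 2·[0.12] = 2 + 0.24 = 2.24.
Under uncorrelated errors the observed covariances equal the true-score covariances, so only the own-variance terms attenuate.
True-score variance = [0.69 + 0.62] + 0.24 = 1.31 + 0.24 = 1.55.
Reliability = 1.55 / 2.24 = 0.692.

0.692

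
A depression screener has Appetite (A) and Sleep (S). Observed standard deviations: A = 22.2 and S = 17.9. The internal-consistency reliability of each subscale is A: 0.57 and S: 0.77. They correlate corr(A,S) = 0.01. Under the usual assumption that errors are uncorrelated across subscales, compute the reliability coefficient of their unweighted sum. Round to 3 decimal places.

0.652

Var(A+S) = 22.2² + 17.9² + 2·[22.2·17.9·0.01] = 813.25 + 7.9476 = 821.198.
Under uncorrelated errors the observed covariances equal the true-score covariances, so only the own-variance terms attenuate.
True-score variance = [22.2²·0.57 + 17.9²·0.77] + 7.9476 = 527.634 + 7.9476 = 535.582.
Reliability = 535.582 / 821.198 = 0.652.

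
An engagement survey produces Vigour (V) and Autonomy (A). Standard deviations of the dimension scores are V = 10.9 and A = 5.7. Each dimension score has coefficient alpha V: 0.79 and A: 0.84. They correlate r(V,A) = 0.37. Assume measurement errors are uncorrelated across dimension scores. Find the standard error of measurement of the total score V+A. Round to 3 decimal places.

5.491

Var(total) = 151.3 + 45.9762 = 197.276.
True-score variance = 121.152 + 45.9762 = 167.128, so reliability = 0.8472.
Error variance = 197.276 − 167.128 = 30.1485; SEM = √30.1485 = 5.491.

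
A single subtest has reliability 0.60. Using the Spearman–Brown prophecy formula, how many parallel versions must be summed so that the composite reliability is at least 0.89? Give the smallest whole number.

k ≥ ρ*(1−ρ₁)/(ρ₁(1−ρ*)) = 0.89·0.40 / (0.60·0.11) = 5.394.
Smallest integer k = 6.

6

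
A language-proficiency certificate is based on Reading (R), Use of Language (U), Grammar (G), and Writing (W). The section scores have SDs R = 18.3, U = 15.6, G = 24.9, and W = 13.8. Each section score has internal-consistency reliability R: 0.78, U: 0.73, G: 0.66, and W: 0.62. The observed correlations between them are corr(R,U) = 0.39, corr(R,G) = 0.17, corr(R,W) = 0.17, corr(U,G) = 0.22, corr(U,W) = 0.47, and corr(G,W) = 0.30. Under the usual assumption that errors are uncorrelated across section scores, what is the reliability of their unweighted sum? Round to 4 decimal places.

Var(R+U+G+W) = 18.3² + 15.6² + 24.9² + 13.8² + 2·[18.3·15.6·0.39 + 18.3·24.9·0.17 + 18.3·13.8·0.17 + 15.6·24.9·0.22 + 15.6·13.8·0.47 + 24.9·13.8·0.30] = 1388.7 + 1042.91 = 2431.61.
Under uncorrelated errors the observed covariances equal the true-score covariances, so only the own-variance terms attenuate.
True-score variance = [18.3²·0.78 + 15.6²·0.73 + 24.9²·0.66 + 13.8²·0.62] + 1042.91 = 966.146 + 1042.91 = 2009.06.
Reliability = 2009.06 / 2431.61 = 0.8262.

0.8262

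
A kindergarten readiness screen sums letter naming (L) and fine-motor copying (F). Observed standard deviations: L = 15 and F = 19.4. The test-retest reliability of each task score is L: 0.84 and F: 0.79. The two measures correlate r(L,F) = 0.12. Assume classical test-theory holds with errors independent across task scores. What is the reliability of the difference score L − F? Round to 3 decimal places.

0.784

Var(L−F) = 15² + 19.4² − 2·15·19.4·0.12 = 601.36 − 69.84 = 531.52.
Because errors are independent across components, Cov(Tᵢ,Tⱼ) = Cov(Xᵢ,Xⱼ); the off-diagonal part of the true-score variance is the same as above.
True-score variance = [15²·0.84 + 19.4²·0.79] − 69.84 = 486.324 − 69.84 = 416.484.
Reliability = 416.484 / 531.52 = 0.784.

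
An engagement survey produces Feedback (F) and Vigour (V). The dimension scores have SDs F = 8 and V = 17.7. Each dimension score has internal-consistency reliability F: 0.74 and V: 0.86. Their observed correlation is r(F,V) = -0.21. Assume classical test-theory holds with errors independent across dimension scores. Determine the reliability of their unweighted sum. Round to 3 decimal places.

Var(F+V) = 8² + 17.7² + 2·[8·17.7·(-0.21)] = 377.29 − 59.472 = 317.818.
With uncorrelated errors the cross-covariances are all true-score covariance, so they carry over unchanged; only the diagonal terms shrink to ρᵢσᵢ².
True-score variance = [8²·0.74 + 17.7²·0.86] − 59.472 = 316.789 − 59.472 = 257.317.
Reliability = 257.317 / 317.818 = 0.810.

0.810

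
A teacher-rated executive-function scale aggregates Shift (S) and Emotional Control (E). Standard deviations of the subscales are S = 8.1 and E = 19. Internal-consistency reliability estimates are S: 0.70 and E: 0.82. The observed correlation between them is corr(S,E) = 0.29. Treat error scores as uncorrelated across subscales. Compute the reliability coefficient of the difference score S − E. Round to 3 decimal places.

0.749

Var(S−E) = 8.1² + 19² − 2·8.1·19·0.29 = 426.61 − 89.262 = 337.348.
Because errors are independent across components, Cov(Tᵢ,Tⱼ) = Cov(Xᵢ,Xⱼ); the off-diagonal part of the true-score variance is the same as above.
True-score variance = [8.1²·0.70 + 19²·0.82] − 89.262 = 341.947 − 89.262 = 252.685.
Reliability = 252.685 / 337.348 = 0.749.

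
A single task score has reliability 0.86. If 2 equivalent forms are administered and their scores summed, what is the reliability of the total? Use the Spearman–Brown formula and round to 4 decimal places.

0.9247

ρ_k = kρ / (1 + (k−1)ρ) = 2·0.86 / (1 + 1·0.86) = 1.720 / 1.860 = 0.9247.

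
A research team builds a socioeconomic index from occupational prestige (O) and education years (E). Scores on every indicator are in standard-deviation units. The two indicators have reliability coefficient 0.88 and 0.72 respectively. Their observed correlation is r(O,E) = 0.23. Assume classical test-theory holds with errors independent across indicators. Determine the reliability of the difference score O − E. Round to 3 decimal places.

0.740

Var(O−E) = 1 + 1 − 2·0.23 = 2 − 0.46 = 1.54.
Because errors are independent across components, Cov(Tᵢ,Tⱼ) = Cov(Xᵢ,Xⱼ); the off-diagonal part of the true-score variance is the same as above.
True-score variance = [0.88 + 0.72] − 0.46 = 1.6 − 0.46 = 1.14.
Reliability = 1.14 / 1.54 = 0.740.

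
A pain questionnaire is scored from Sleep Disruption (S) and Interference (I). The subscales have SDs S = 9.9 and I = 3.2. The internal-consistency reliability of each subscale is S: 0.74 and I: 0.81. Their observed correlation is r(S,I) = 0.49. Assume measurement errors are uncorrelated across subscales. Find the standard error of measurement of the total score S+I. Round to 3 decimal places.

5.237

Var(total) = 108.25 + 31.0464 = 139.296.
True-score variance = 80.8218 + 31.0464 = 111.868, so reliability = 0.8031.
Error variance = 139.296 − 111.868 = 27.4282; SEM = √27.4282 = 5.237.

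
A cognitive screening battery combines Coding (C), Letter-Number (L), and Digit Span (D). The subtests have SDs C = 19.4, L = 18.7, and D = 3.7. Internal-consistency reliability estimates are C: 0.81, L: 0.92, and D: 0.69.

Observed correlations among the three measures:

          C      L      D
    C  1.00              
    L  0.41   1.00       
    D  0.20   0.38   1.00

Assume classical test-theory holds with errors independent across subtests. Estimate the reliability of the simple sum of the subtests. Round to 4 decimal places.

0.9073

Var(C+L+D) = 19.4² + 18.7² + 3.7² + 2·[19.4·18.7·0.41 + 19.4·3.7·0.20 + 18.7·3.7·0.38] = 739.74 + 378.776 = 1118.52.
Under uncorrelated errors the observed covariances equal the true-score covariances, so only the own-variance terms attenuate.
True-score variance = [19.4²·0.81 + 18.7²·0.92 + 3.7²·0.69] + 378.776 = 636.012 + 378.776 = 1014.79.
Reliability = 1014.79 / 1118.52 = 0.9073.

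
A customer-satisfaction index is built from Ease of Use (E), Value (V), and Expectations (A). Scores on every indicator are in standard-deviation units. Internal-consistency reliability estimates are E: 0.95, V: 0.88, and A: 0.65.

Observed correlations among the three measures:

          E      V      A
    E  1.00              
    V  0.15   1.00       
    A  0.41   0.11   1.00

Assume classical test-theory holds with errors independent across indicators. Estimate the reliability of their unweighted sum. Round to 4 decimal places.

Var(E+V+A) = 3 + 2·[0.15 + 0.41 + 0.11] = 3 + 1.34 = 4.34.
Under uncorrelated errors the observed covariances equal the true-score covariances, so only the own-variance terms attenuate.
True-score variance = [0.95 + 0.88 + 0.65] + 1.34 = 2.48 + 1.34 = 3.82.
Reliability = 3.82 / 4.34 = 0.8802.

0.8802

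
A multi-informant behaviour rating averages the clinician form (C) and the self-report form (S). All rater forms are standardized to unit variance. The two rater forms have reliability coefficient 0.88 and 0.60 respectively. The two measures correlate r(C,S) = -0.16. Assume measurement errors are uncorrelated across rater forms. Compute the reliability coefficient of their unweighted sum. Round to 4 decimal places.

Var(C+S) = 2 + 2·[(-0.16)] = 2 − 0.32 = 1.68.
Under uncorrelated errors the observed covariances equal the true-score covariances, so only the own-variance terms attenuate.
True-score variance = [0.88 + 0.60] − 0.32 = 1.48 − 0.32 = 1.16.
Reliability = 1.16 / 1.68 = 0.6905.

0.6905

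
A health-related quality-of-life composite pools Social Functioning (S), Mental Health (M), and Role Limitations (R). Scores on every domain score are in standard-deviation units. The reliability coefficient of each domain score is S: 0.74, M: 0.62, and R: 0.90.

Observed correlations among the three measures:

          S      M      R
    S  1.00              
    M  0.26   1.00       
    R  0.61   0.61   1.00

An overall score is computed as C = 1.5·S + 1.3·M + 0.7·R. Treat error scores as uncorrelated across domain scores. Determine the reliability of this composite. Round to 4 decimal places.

0.8371

Var(C) = 1.5² + 1.3² + 0.7² + 2·[1.95·0.26 + 1.05·0.61 + 0.91·0.61] = 4.43 + 3.4052 = 7.8352.
Because errors are independent across components, Cov(Tᵢ,Tⱼ) = Cov(Xᵢ,Xⱼ); the off-diagonal part of the true-score variance is the same as above.
True-score variance = [1.5²·0.74 + 1.3²·0.62 + 0.7²·0.90] + 3.4052 = 3.1538 + 3.4052 = 6.559.
Reliability = 6.559 / 7.8352 = 0.8371.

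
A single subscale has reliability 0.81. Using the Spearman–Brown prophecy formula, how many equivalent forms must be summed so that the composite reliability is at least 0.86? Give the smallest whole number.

k ≥ ρ*(1−ρ₁)/(ρ₁(1−ρ*)) = 0.86·0.19 / (0.81·0.14) = 1.441.
Smallest integer k = 2.

2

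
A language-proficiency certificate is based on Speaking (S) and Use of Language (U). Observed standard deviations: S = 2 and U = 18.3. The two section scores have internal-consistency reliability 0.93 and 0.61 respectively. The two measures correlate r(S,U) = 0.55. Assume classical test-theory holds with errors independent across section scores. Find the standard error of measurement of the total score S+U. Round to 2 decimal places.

Var(total) = 338.89 + 40.26 = 379.15.
True-score variance = 208.003 + 40.26 = 248.263, so reliability = 0.6548.
Error variance = 379.15 − 248.263 = 130.887; SEM = √130.887 = 11.44.

11.44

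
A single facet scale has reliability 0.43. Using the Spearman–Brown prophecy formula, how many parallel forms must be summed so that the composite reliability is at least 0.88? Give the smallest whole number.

k ≥ ρ*(1−ρ₁)/(ρ₁(1−ρ*)) = 0.88·0.57 / (0.43·0.12) = 9.721.
Smallest integer k = 10.

10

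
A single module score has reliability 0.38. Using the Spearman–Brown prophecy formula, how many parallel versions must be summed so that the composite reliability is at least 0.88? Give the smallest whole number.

k ≥ ρ*(1−ρ₁)/(ρ₁(1−ρ*)) = 0.88·0.62 / (0.38·0.12) = 11.965.
Smallest integer k = 12.

12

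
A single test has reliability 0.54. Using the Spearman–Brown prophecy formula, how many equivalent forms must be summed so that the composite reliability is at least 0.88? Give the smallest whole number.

7

k ≥ ρ*(1−ρ₁)/(ρ₁(1−ρ*)) = 0.88·0.46 / (0.54·0.12) = 6.247.
Smallest integer k = 7.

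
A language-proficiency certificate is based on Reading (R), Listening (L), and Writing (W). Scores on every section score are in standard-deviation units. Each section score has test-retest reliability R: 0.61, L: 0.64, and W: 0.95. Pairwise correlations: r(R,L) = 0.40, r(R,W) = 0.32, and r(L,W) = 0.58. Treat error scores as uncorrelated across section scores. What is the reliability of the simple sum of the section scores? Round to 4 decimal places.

0.8571

Var(R+L+W) = 3 + 2·[0.40 + 0.32 + 0.58] = 3 + 2.6 = 5.6.
Because errors are independent across components, Cov(Tᵢ,Tⱼ) = Cov(Xᵢ,Xⱼ); the off-diagonal part of the true-score variance is the same as above.
True-score variance = [0.61 + 0.64 + 0.95] + 2.6 = 2.2 + 2.6 = 4.8.
Reliability = 4.8 / 5.6 = 0.8571.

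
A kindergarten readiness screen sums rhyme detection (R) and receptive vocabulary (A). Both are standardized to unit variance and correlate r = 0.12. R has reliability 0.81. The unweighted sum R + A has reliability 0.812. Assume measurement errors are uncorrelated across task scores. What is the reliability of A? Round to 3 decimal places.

Var(R+A) = 2 + 2·0.12 = 2.240.
True-score variance = ρ_R + ρ_A + 2·0.12, so 0.812 = (0.81 + ρ_A + 0.24) / 2.240.
ρ_A = 0.812·2.240 − 0.81 − 0.24 = 0.769.

0.769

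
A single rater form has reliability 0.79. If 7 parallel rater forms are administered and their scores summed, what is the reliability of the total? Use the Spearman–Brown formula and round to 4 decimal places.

ρ_k = kρ / (1 + (k−1)ρ) = 7·0.79 / (1 + 6·0.79) = 5.530 / 5.740 = 0.9634.

0.9634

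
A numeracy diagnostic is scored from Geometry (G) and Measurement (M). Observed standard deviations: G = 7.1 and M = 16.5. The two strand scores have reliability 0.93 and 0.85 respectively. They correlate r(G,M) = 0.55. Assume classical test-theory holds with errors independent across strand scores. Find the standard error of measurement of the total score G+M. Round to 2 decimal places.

6.66

Var(total) = 322.66 + 128.865 = 451.525.
True-score variance = 278.294 + 128.865 = 407.159, so reliability = 0.9017.
Error variance = 451.525 − 407.159 = 44.3662; SEM = √44.3662 = 6.66.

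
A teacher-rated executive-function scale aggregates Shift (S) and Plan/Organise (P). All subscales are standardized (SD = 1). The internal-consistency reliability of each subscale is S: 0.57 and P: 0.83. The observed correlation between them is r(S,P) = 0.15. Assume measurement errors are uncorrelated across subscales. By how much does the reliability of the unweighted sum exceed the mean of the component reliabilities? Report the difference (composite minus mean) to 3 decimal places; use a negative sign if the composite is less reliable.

Var(sum) = 2 + 0.3 = 2.3; true-score variance = 1.4 + 0.3 = 1.7; composite reliability = 0.7391.
Mean component reliability = 0.7000.
Difference = 0.7391 − 0.7000 = 0.039.

0.039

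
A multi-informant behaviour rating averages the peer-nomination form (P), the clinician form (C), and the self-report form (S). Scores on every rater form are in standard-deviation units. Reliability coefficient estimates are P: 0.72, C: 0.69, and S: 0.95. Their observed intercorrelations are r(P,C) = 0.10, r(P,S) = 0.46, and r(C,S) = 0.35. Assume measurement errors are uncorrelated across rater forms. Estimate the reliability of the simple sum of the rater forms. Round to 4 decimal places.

Var(P+C+S) = 3 + 2·[0.10 + 0.46 + 0.35] = 3 + 1.82 = 4.82.
With uncorrelated errors the cross-covariances are all true-score covariance, so they carry over unchanged; only the diagonal terms shrink to ρᵢσᵢ².
True-score variance = [0.72 + 0.69 + 0.95] + 1.82 = 2.36 + 1.82 = 4.18.
Reliability = 4.18 / 4.82 = 0.8672.

0.8672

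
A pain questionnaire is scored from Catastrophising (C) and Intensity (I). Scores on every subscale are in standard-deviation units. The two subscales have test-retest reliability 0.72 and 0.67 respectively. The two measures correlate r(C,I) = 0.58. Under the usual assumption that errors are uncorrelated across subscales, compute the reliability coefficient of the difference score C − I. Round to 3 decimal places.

0.274

Var(C−I) = 1 + 1 − 2·0.58 = 2 − 1.16 = 0.84.
Because errors are independent across components, Cov(Tᵢ,Tⱼ) = Cov(Xᵢ,Xⱼ); the off-diagonal part of the true-score variance is the same as above.
True-score variance = [0.72 + 0.67] − 1.16 = 1.39 − 1.16 = 0.23.
Reliability = 0.23 / 0.84 = 0.274.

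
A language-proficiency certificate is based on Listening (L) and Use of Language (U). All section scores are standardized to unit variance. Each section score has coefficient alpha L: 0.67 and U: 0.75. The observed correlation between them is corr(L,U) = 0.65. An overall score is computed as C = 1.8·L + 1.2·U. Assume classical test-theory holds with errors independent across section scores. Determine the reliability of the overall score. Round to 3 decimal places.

Var(C) = 1.8² + 1.2² + 2·[2.16·0.65] = 4.68 + 2.808 = 7.488.
Under uncorrelated errors the observed covariances equal the true-score covariances, so only the own-variance terms attenuate.
True-score variance = [1.8²·0.67 + 1.2²·0.75] + 2.808 = 3.2508 + 2.808 = 6.0588.
Reliability = 6.0588 / 7.488 = 0.809.

0.809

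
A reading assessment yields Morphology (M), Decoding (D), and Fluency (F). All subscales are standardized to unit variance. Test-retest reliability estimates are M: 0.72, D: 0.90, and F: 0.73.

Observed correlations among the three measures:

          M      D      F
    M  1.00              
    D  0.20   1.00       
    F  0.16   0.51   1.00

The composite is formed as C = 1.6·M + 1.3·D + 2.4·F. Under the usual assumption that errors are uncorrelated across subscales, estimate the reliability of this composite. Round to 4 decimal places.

Var(C) = 1.6² + 1.3² + 2.4² + 2·[2.08·0.20 + 3.84·0.16 + 3.12·0.51] = 10.01 + 5.2432 = 15.2532.
Under uncorrelated errors the observed covariances equal the true-score covariances, so only the own-variance terms attenuate.
True-score variance = [1.6²·0.72 + 1.3²·0.90 + 2.4²·0.73] + 5.2432 = 7.569 + 5.2432 = 12.8122.
Reliability = 12.8122 / 15.2532 = 0.8400.

0.8400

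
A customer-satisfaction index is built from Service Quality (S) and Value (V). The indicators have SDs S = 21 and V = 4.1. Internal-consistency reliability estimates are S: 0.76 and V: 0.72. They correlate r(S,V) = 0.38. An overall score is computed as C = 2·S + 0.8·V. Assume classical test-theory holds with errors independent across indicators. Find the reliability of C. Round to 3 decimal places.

0.773

Var(C) = 2²·21² + 0.8²·4.1² + 2·[1.6·21·4.1·0.38] = 1774.76 + 104.698 = 1879.46.
With uncorrelated errors the cross-covariances are all true-score covariance, so they carry over unchanged; only the diagonal terms shrink to ρᵢσᵢ².
True-score variance = [2²·21²·0.76 + 0.8²·4.1²·0.72] + 104.698 = 1348.39 + 104.698 = 1453.08.
Reliability = 1453.08 / 1879.46 = 0.773.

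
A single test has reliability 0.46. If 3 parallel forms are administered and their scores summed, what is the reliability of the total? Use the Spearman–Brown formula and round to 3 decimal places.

0.719

ρ_k = kρ / (1 + (k−1)ρ) = 3·0.46 / (1 + 2·0.46) = 1.380 / 1.920 = 0.719.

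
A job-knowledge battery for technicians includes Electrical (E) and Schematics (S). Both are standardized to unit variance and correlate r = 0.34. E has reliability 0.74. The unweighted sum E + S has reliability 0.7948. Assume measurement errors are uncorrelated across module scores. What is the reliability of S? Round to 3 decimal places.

0.710

Var(E+S) = 2 + 2·0.34 = 2.680.
True-score variance = ρ_E + ρ_S + 2·0.34, so 0.7948 = (0.74 + ρ_S + 0.68) / 2.680.
ρ_S = 0.7948·2.680 − 0.74 − 0.68 = 0.710.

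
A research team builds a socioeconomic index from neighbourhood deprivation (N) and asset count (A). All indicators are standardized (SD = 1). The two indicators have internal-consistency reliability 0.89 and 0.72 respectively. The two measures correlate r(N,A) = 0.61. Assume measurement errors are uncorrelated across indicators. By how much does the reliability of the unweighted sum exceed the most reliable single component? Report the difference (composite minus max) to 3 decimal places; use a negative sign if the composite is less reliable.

Var(sum) = 2 + 1.22 = 3.22; true-score variance = 1.61 + 1.22 = 2.83; composite reliability = 0.8789.
Max component reliability = 0.8900.
Difference = 0.8789 − 0.8900 = -0.011.

-0.011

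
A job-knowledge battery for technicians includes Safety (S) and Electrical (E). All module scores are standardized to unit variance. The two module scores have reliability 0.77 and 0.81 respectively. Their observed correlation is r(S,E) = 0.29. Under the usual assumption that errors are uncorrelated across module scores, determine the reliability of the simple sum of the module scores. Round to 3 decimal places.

0.837

Var(S+E) = 2 + 2·[0.29] = 2 + 0.58 = 2.58.
With uncorrelated errors the cross-covariances are all true-score covariance, so they carry over unchanged; only the diagonal terms shrink to ρᵢσᵢ².
True-score variance = [0.77 + 0.81] + 0.58 = 1.58 + 0.58 = 2.16.
Reliability = 2.16 / 2.58 = 0.837.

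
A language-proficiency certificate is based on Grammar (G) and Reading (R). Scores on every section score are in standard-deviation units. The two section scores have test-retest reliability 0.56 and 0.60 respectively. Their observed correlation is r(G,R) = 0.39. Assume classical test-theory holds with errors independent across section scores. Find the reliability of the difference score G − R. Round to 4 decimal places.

0.3115

Var(G−R) = 1 + 1 − 2·0.39 = 2 − 0.78 = 1.22.
Under uncorrelated errors the observed covariances equal the true-score covariances, so only the own-variance terms attenuate.
True-score variance = [0.56 + 0.60] − 0.78 = 1.16 − 0.78 = 0.38.
Reliability = 0.38 / 1.22 = 0.3115.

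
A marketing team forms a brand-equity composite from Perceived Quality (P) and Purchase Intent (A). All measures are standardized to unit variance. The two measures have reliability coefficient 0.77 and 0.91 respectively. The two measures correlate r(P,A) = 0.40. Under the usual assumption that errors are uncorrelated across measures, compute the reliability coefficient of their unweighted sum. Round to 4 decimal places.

Var(P+A) = 2 + 2·[0.40] = 2 + 0.8 = 2.8.
Because errors are independent across components, Cov(Tᵢ,Tⱼ) = Cov(Xᵢ,Xⱼ); the off-diagonal part of the true-score variance is the same as above.
True-score variance = [0.77 + 0.91] + 0.8 = 1.68 + 0.8 = 2.48.
Reliability = 2.48 / 2.8 = 0.8857.

0.8857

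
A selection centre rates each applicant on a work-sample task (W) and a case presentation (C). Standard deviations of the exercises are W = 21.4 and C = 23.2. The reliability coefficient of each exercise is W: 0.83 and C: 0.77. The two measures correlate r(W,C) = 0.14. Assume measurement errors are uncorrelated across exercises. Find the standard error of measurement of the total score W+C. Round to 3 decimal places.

14.200

Var(total) = 996.2 + 139.014 = 1135.21.
True-score variance = 794.552 + 139.014 = 933.566, so reliability = 0.8224.
Error variance = 1135.21 − 933.566 = 201.648; SEM = √201.648 = 14.200.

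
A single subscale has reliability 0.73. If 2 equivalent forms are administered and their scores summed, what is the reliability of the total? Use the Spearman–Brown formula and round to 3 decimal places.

ρ_k = kρ / (1 + (k−1)ρ) = 2·0.73 / (1 + 1·0.73) = 1.460 / 1.730 = 0.844.

0.844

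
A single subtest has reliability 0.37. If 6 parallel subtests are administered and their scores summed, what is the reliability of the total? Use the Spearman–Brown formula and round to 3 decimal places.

0.779

ρ_k = kρ / (1 + (k−1)ρ) = 6·0.37 / (1 + 5·0.37) = 2.220 / 2.850 = 0.779.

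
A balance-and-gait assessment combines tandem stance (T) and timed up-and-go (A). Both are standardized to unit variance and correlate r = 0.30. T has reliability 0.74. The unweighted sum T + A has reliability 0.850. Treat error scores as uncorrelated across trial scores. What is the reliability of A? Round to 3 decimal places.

Var(T+A) = 2 + 2·0.30 = 2.600.
True-score variance = ρ_T + ρ_A + 2·0.30, so 0.850 = (0.74 + ρ_A + 0.60) / 2.600.
ρ_A = 0.850·2.600 − 0.74 − 0.60 = 0.870.

0.870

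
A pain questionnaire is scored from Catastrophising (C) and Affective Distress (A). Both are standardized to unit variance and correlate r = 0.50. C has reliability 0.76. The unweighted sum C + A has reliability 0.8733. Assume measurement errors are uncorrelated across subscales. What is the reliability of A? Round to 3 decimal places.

Var(C+A) = 2 + 2·0.50 = 3.000.
True-score variance = ρ_C + ρ_A + 2·0.50, so 0.8733 = (0.76 + ρ_A + 1.00) / 3.000.
ρ_A = 0.8733·3.000 − 0.76 − 1.00 = 0.860.

0.860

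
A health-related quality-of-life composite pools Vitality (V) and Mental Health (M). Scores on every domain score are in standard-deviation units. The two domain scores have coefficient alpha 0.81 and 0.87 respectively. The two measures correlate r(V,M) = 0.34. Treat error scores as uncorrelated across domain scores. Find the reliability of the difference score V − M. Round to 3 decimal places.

0.758

Var(V−M) = 1 + 1 − 2·0.34 = 2 − 0.68 = 1.32.
Under uncorrelated errors the observed covariances equal the true-score covariances, so only the own-variance terms attenuate.
True-score variance = [0.81 + 0.87] − 0.68 = 1.68 − 0.68 = 1.
Reliability = 1 / 1.32 = 0.758.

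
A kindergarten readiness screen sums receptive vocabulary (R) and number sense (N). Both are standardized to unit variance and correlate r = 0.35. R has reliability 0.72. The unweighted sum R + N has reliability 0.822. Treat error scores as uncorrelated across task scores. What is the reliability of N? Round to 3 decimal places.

Var(R+N) = 2 + 2·0.35 = 2.700.
True-score variance = ρ_R + ρ_N + 2·0.35, so 0.822 = (0.72 + ρ_N + 0.70) / 2.700.
ρ_N = 0.822·2.700 − 0.72 − 0.70 = 0.799.

0.799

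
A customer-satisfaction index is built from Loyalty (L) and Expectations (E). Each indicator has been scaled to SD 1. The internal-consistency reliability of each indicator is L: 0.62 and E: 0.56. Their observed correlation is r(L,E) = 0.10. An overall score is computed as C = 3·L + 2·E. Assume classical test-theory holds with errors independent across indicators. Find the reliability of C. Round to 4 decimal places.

0.6352

Var(C) = 3² + 2² + 2·[6·0.10] = 13 + 1.2 = 14.2.
With uncorrelated errors the cross-covariances are all true-score covariance, so they carry over unchanged; only the diagonal terms shrink to ρᵢσᵢ².
True-score variance = [3²·0.62 + 2²·0.56] + 1.2 = 7.82 + 1.2 = 9.02.
Reliability = 9.02 / 14.2 = 0.6352.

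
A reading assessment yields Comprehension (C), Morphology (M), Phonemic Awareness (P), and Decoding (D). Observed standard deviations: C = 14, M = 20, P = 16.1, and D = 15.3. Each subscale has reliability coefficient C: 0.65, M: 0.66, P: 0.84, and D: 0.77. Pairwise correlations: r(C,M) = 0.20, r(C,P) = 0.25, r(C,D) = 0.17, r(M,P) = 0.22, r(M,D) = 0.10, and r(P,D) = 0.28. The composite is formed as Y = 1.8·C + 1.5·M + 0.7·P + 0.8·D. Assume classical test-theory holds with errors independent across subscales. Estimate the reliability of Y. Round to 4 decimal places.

0.7809

Var(Y) = 1.8²·14² + 1.5²·20² + 0.7²·16.1² + 0.8²·15.3² + 2·[2.7·14·20·0.20 + 1.26·14·16.1·0.25 + 1.44·14·15.3·0.17 + 1.05·20·16.1·0.22 + 1.2·20·15.3·0.10 + 0.56·16.1·15.3·0.28] = 1811.87 + 848.727 = 2660.6.
With uncorrelated errors the cross-covariances are all true-score covariance, so they carry over unchanged; only the diagonal terms shrink to ρᵢσᵢ².
True-score variance = [1.8²·14²·0.65 + 1.5²·20²·0.66 + 0.7²·16.1²·0.84 + 0.8²·15.3²·0.77] + 848.727 = 1228.83 + 848.727 = 2077.55.
Reliability = 2077.55 / 2660.6 = 0.7809.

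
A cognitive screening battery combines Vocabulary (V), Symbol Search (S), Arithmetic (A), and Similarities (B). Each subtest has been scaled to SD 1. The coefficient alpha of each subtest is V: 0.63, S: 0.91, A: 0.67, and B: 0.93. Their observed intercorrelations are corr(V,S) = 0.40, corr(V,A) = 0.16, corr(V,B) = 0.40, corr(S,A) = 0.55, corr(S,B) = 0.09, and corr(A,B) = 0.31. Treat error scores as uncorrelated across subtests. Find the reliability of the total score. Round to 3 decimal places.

Var(V+S+A+B) = 4 + 2·[0.40 + 0.16 + 0.40 + 0.55 + 0.09 + 0.31] = 4 + 3.82 = 7.82.
Under uncorrelated errors the observed covariances equal the true-score covariances, so only the own-variance terms attenuate.
True-score variance = [0.63 + 0.91 + 0.67 + 0.93] + 3.82 = 3.14 + 3.82 = 6.96.
Reliability = 6.96 / 7.82 = 0.890.

0.890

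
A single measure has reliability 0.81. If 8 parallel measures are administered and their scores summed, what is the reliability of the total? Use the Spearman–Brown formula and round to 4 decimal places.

0.9715

ρ_k = kρ / (1 + (k−1)ρ) = 8·0.81 / (1 + 7·0.81) = 6.480 / 6.670 = 0.9715.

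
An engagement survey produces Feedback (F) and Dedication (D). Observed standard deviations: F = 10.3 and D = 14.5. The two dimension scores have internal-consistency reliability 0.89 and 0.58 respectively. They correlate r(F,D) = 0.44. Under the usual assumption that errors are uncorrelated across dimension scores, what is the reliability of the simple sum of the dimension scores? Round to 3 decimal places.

Var(F+D) = 10.3² + 14.5² + 2·[10.3·14.5·0.44] = 316.34 + 131.428 = 447.768.
Under uncorrelated errors the observed covariances equal the true-score covariances, so only the own-variance terms attenuate.
True-score variance = [10.3²·0.89 + 14.5²·0.58] + 131.428 = 216.365 + 131.428 = 347.793.
Reliability = 347.793 / 447.768 = 0.777.

0.777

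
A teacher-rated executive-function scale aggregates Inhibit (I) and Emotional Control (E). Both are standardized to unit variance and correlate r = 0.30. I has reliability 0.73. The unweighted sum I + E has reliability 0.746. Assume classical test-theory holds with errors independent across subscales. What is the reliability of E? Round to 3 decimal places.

Var(I+E) = 2 + 2·0.30 = 2.600.
True-score variance = ρ_I + ρ_E + 2·0.30, so 0.746 = (0.73 + ρ_E + 0.60) / 2.600.
ρ_E = 0.746·2.600 − 0.73 − 0.60 = 0.610.

0.610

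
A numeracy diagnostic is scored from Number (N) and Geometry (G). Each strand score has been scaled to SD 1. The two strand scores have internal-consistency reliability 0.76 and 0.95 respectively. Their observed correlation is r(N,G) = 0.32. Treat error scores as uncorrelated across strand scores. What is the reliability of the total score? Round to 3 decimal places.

Var(N+G) = 2 + 2·[0.32] = 2 + 0.64 = 2.64.
With uncorrelated errors the cross-covariances are all true-score covariance, so they carry over unchanged; only the diagonal terms shrink to ρᵢσᵢ².
True-score variance = [0.76 + 0.95] + 0.64 = 1.71 + 0.64 = 2.35.
Reliability = 2.35 / 2.64 = 0.890.

0.890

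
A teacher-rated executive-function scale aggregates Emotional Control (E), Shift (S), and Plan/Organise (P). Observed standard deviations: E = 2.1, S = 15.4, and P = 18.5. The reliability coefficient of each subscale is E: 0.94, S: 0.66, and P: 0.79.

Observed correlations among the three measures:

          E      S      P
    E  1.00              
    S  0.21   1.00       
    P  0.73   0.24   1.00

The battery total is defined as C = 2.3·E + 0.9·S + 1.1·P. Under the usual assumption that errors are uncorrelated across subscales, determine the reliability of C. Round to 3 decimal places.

0.836

Var(C) = 2.3²·2.1² + 0.9²·15.4² + 1.1²·18.5² + 2·[2.07·2.1·15.4·0.21 + 2.53·2.1·18.5·0.73 + 0.99·15.4·18.5·0.24] = 629.551 + 307.005 = 936.556.
Because errors are independent across components, Cov(Tᵢ,Tⱼ) = Cov(Xᵢ,Xⱼ); the off-diagonal part of the true-score variance is the same as above.
True-score variance = [2.3²·2.1²·0.94 + 0.9²·15.4²·0.66 + 1.1²·18.5²·0.79] + 307.005 = 475.872 + 307.005 = 782.877.
Reliability = 782.877 / 936.556 = 0.836.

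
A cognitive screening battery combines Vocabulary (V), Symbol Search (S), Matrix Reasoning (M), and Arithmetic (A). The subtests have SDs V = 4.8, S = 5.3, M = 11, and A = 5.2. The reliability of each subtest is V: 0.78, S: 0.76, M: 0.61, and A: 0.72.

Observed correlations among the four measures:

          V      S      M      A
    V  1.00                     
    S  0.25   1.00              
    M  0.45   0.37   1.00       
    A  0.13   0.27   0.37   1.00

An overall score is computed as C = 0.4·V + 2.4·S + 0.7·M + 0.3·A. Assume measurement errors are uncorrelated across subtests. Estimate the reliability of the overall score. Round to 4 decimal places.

Var(C) = 0.4²·4.8² + 2.4²·5.3² + 0.7²·11² + 0.3²·5.2² + 2·[0.96·4.8·5.3·0.25 + 0.28·4.8·11·0.45 + 0.12·4.8·5.2·0.13 + 1.68·5.3·11·0.37 + 0.72·5.3·5.2·0.27 + 0.21·11·5.2·0.37] = 227.208 + 118.378 = 345.587.
Under uncorrelated errors the observed covariances equal the true-score covariances, so only the own-variance terms attenuate.
True-score variance = [0.4²·4.8²·0.78 + 2.4²·5.3²·0.76 + 0.7²·11²·0.61 + 0.3²·5.2²·0.72] + 118.378 = 163.761 + 118.378 = 282.14.
Reliability = 282.14 / 345.587 = 0.8164.

0.8164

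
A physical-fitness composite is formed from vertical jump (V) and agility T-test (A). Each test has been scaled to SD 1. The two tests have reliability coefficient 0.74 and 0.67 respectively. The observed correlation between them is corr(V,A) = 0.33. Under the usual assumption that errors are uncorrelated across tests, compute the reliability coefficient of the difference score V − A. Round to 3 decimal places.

Var(V−A) = 1 + 1 − 2·0.33 = 2 − 0.66 = 1.34.
Because errors are independent across components, Cov(Tᵢ,Tⱼ) = Cov(Xᵢ,Xⱼ); the off-diagonal part of the true-score variance is the same as above.
True-score variance = [0.74 + 0.67] − 0.66 = 1.41 − 0.66 = 0.75.
Reliability = 0.75 / 1.34 = 0.560.

0.560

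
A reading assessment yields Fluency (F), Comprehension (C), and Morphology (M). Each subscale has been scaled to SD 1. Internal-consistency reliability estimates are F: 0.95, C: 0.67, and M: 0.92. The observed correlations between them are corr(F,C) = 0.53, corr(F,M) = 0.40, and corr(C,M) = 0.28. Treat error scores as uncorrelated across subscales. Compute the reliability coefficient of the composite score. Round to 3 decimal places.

0.915

Var(F+C+M) = 3 + 2·[0.53 + 0.40 + 0.28] = 3 + 2.42 = 5.42.
Under uncorrelated errors the observed covariances equal the true-score covariances, so only the own-variance terms attenuate.
True-score variance = [0.95 + 0.67 + 0.92] + 2.42 = 2.54 + 2.42 = 4.96.
Reliability = 4.96 / 5.42 = 0.915.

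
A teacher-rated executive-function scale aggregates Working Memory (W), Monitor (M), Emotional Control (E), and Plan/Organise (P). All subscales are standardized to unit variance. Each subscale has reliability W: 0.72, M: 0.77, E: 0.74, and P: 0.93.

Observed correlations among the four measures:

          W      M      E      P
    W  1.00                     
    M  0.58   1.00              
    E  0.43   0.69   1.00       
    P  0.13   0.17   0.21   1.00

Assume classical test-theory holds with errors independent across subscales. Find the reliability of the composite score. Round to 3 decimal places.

0.900

Var(W+M+E+P) = 4 + 2·[0.58 + 0.43 + 0.13 + 0.69 + 0.17 + 0.21] = 4 + 4.42 = 8.42.
Because errors are independent across components, Cov(Tᵢ,Tⱼ) = Cov(Xᵢ,Xⱼ); the off-diagonal part of the true-score variance is the same as above.
True-score variance = [0.72 + 0.77 + 0.74 + 0.93] + 4.42 = 3.16 + 4.42 = 7.58.
Reliability = 7.58 / 8.42 = 0.900.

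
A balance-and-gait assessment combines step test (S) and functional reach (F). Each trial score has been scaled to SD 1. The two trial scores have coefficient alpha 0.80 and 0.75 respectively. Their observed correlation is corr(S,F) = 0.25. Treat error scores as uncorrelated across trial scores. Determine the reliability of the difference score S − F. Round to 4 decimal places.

0.7000

Var(S−F) = 1 + 1 − 2·0.25 = 2 − 0.5 = 1.5.
With uncorrelated errors the cross-covariances are all true-score covariance, so they carry over unchanged; only the diagonal terms shrink to ρᵢσᵢ².
True-score variance = [0.80 + 0.75] − 0.5 = 1.55 − 0.5 = 1.05.
Reliability = 1.05 / 1.5 = 0.7000.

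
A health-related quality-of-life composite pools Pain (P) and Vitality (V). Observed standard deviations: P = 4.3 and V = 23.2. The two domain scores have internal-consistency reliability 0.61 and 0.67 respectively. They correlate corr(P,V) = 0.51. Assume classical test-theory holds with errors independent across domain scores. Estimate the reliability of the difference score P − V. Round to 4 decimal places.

0.5938

Var(P−V) = 4.3² + 23.2² − 2·4.3·23.2·0.51 = 556.73 − 101.755 = 454.975.
Because errors are independent across components, Cov(Tᵢ,Tⱼ) = Cov(Xᵢ,Xⱼ); the off-diagonal part of the true-score variance is the same as above.
True-score variance = [4.3²·0.61 + 23.2²·0.67] − 101.755 = 371.9 − 101.755 = 270.145.
Reliability = 270.145 / 454.975 = 0.5938.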